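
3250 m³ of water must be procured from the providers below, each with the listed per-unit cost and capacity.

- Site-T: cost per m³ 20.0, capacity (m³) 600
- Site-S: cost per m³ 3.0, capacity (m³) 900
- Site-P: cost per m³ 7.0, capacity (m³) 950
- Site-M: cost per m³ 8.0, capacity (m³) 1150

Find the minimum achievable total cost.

23550

Cheapest first:
Site-S at 3.0: take all 900 m³ — 2350 still needed.
Site-P (7.0): use full 950 — 1400 m³ to go.
Take 1150 from Site-M at 8.0 — need 250 more.
Take 250 from Site-T at 20.0 to finish.
Cost = 900×3.0 + 950×7.0 + 1150×8.0 + 250×20.0 = 23550.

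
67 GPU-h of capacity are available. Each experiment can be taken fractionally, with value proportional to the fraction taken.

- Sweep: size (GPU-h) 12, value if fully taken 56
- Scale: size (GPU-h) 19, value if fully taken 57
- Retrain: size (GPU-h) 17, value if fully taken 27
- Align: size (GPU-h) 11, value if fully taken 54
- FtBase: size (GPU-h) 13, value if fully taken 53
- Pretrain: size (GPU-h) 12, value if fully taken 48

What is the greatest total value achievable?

268

Rank by value-to-size ratio: Align 54/11≈4.91, Sweep 56/12≈4.67, FtBase 53/13≈4.08, Pretrain 48/12≈4, Scale 57/19≈3, Retrain 27/17≈1.59.
All 11 GPU-h of Align fit (value 54) → 56 remain.
All 12 GPU-h of Sweep fit (value 56) → 44 remain.
All 13 GPU-h of FtBase fit (value 53) → 31 remain.
Take all of Pretrain (12 GPU-h, value 48) → 19 GPU-h left.
All 19 GPU-h of Scale fit (value 57) → 0 remain.
Total value = 268.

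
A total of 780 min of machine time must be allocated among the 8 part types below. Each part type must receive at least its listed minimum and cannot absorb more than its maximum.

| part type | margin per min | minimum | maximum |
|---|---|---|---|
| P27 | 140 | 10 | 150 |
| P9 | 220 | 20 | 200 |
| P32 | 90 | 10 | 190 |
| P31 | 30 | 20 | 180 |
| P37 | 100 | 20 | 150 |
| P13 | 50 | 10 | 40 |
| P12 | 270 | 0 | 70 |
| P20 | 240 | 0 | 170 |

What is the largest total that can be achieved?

141700

Meeting every minimum uses 10+20+10+20+20+10+0+0 = 90 min, leaving 690.
Order the part types by margin per min: P12 270 > P20 240 > P9 220 > P27 140 > P37 100 > P32 90 > P13 50 > P31 30.
P12: +70 to 70 (cap) → 620 left.
P20: +170 to 170 (cap) → 450 left.
Give P9 180 more to hit its cap of 200 → 270 left.
P27 takes 140 more to reach its cap of 150 → 130 left.
P37 takes 130 more to reach its cap of 150 → 0 left.
Total = 140×150 + 220×200 + 90×10 + 30×20 + 100×150 + 50×10 + 270×70 + 240×170 = 141700.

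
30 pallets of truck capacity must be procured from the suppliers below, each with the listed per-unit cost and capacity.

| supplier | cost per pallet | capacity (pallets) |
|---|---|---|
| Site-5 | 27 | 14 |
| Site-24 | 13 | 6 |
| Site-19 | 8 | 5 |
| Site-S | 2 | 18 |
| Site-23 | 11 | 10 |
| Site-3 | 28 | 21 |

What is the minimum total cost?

153

Use suppliers in increasing cost order.
Site-S at 2: take all 18 pallets ; 12 still needed.
Site-19 at 8: take all 5 pallets ; 7 still needed.
Site-23 (11): take the remaining 7 ; done.
Site-24, Site-5, Site-3: unused.
Cost = 18×2 + 5×8 + 7×11 = 153.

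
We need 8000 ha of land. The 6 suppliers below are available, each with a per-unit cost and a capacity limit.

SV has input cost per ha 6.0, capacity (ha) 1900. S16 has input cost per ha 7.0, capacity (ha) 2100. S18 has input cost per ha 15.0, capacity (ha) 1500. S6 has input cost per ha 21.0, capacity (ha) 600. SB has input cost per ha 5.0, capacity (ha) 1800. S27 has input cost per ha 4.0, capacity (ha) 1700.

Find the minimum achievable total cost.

Fill from the cheapest supplier first.
Take 1700 from S27 at 4.0 → need 6300 more.
SB (5.0): use full 1800 → 4500 ha to go.
Take 1900 from SV at 6.0 → need 2600 more.
S16 at 7.0: take all 2100 ha → 500 still needed.
S18 (15.0): take the remaining 500 → done.
S6: unused.
Cost = 1700×4.0 + 1800×5.0 + 1900×6.0 + 2100×7.0 + 500×15.0 = 49400.

49400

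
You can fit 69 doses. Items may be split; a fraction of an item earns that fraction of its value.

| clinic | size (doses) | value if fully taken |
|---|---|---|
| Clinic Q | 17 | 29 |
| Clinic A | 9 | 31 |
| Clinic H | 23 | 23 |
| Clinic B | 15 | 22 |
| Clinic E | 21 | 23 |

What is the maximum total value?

Sort by value density: Clinic A 31/9≈3.44, Clinic Q 29/17≈1.71, Clinic B 22/15≈1.47, Clinic E 23/21≈1.1, Clinic H 23/23≈1.
Take all of Clinic A (9 doses, value 31) ; 60 doses left.
Clinic Q: take in full, 17 doses for value 29 ; 43 left.
Clinic B: take in full, 15 doses for value 22 ; 28 left.
All 21 doses of Clinic E fit (value 23) ; 7 remain.
7 doses left: a 7/23 share of Clinic H gives 23×7/23 = 7.
Total value = 112.

112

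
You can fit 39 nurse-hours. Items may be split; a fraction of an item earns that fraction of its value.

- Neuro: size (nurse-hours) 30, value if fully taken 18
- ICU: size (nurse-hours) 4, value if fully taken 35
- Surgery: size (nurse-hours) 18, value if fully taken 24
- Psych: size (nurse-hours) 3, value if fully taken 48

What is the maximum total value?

115.4

Best value per unit of size first: Psych 48/3≈16, ICU 35/4≈8.75, Surgery 24/18≈1.33, Neuro 18/30≈0.6.
Psych: take in full, 3 nurse-hours for value 48 → 36 left.
All 4 nurse-hours of ICU fit (value 35) → 32 remain.
Surgery: take in full, 18 nurse-hours for value 24 → 14 left.
14 nurse-hours left: a 14/30 share of Neuro gives 18×14/30 = 8.4.
Total value = 115.4.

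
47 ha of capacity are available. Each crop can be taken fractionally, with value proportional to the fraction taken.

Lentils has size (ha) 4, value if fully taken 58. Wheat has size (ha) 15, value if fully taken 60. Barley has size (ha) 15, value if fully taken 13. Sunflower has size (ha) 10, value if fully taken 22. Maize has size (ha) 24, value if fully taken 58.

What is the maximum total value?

184.8

Rank by value-to-size ratio: Lentils 58/4≈14.5, Wheat 60/15≈4, Maize 58/24≈2.42, Sunflower 22/10≈2.2, Barley 13/15≈0.867.
Lentils: take in full, 4 ha for value 58 → 43 left.
All 15 ha of Wheat fit (value 60) → 28 remain.
All 24 ha of Maize fit (value 58) → 4 remain.
Fill the last 4 ha with part of Sunflower: 4/10 of it earns 8.8.
Total value = 184.8.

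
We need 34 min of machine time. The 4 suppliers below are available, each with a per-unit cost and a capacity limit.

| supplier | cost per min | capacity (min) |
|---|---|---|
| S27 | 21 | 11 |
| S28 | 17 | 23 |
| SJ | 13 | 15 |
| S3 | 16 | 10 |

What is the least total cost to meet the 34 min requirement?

508

Use suppliers in increasing cost order.
Take 15 from SJ at 13 — need 19 more.
S3 at 16: take all 10 min — 9 still needed.
S28 at 17: take 9 of its 23 — requirement met.
S27: unused.
Cost = 15×13 + 10×16 + 9×17 = 508.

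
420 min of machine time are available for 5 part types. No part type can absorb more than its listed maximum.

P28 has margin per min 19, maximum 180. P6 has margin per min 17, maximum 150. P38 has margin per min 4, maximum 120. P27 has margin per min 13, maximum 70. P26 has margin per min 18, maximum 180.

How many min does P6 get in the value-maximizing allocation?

60

Rank by margin per min: P28 19 > P26 18 > P6 17 > P27 13 > P38 4.
Give P28 180 to hit its cap of 180 — 240 left.
P26 takes 180 to reach its cap of 180 — 60 left.
P6 has room for 150 but only 60 remain, so it gets 60.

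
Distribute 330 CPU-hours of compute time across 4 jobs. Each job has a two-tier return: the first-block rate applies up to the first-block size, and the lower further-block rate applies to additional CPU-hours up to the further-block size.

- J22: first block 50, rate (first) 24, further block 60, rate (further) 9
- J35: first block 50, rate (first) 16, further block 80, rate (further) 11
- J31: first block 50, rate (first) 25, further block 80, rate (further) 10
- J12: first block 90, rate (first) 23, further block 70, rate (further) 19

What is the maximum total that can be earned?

6870

Treat each block as its own option and order by rate: J31/tier1 25 > J22/tier1 24 > J12/tier1 23 > J12/tier2 19 > J35/tier1 16 > J35/tier2 11 > J31/tier2 10 > J22/tier2 9.
J31 tier1 at 25: fill all 50 ; 280 left.
Fill J22 tier1 block (50 at 24) ; 230 left.
Fill J12 tier1 block (90 at 23) ; 140 left.
Fill J12 tier2 block (70 at 19) ; 70 left.
J35 tier1 at 16: fill all 50 ; 20 left.
J35/tier2: +20 of 80 at 11; pool empty.
Total = 25×50 + 24×50 + 23×90 + 19×70 + 16×50 + 11×20 = 6870.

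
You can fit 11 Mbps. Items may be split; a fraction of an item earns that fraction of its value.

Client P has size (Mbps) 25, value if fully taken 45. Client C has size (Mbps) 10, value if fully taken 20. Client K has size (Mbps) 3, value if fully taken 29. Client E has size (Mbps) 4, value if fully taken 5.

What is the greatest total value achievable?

Rank by value-to-size ratio: Client K 29/3≈9.67, Client C 20/10≈2, Client P 45/25≈1.8, Client E 5/4≈1.25.
Take all of Client K (3 Mbps, value 29) → 8 Mbps left.
8 Mbps left: a 8/10 share of Client C gives 20×8/10 = 16.
Total value = 45.

45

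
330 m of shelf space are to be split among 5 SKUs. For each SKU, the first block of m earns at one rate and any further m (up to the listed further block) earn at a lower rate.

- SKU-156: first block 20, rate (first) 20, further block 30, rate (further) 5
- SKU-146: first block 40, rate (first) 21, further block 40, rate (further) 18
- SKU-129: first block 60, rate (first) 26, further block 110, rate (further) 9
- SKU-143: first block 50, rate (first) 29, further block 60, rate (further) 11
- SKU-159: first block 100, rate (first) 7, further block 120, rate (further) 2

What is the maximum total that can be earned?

Order all 10 blocks by rate: SKU-143/first 29 > SKU-129/first 26 > SKU-146/first 21 > SKU-156/first 20 > SKU-146/second 18 > SKU-143/second 11 > SKU-129/second 9 > SKU-159/first 7 > SKU-156/second 5 > SKU-159/second 2.
SKU-143 first at 29: fill all 50 → 280 left.
SKU-129 first at 26: fill all 60 → 220 left.
Fill SKU-146 first block (40 at 21) → 180 left.
SKU-156/first (20): +20 → 160 left.
SKU-146 second at 18: fill all 40 → 120 left.
Fill SKU-143 second block (60 at 11) → 60 left.
SKU-129/second: +60 of 110 at 9; pool empty.
Total = 29×50 + 26×60 + 21×40 + 20×20 + 18×40 + 11×60 + 9×60 = 6170.

6170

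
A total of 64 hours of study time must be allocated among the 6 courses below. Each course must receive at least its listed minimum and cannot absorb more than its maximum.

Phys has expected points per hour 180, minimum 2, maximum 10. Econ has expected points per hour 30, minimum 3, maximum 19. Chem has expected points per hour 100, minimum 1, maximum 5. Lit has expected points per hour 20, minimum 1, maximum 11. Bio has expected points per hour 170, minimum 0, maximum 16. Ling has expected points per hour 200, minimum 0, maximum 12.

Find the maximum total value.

Meeting every minimum uses 2+3+1+1+0+0 = 7 hours, leaving 57.
Highest expected points per hour first: Ling 200 > Phys 180 > Bio 170 > Chem 100 > Econ 30 > Lit 20.
Ling takes 12 more to reach its cap of 12 — 45 left.
Phys takes 8 more to reach its cap of 10 — 37 left.
Bio: +16 to 16 (cap) — 21 left.
Chem takes 4 more to reach its cap of 5 — 17 left.
Econ: +16 to 19 (cap) — 1 left.
Lit: +1 (room for 10) → 2. Pool exhausted.
Total = 180×10 + 30×19 + 100×5 + 20×2 + 170×16 + 200×12 = 8030.

8030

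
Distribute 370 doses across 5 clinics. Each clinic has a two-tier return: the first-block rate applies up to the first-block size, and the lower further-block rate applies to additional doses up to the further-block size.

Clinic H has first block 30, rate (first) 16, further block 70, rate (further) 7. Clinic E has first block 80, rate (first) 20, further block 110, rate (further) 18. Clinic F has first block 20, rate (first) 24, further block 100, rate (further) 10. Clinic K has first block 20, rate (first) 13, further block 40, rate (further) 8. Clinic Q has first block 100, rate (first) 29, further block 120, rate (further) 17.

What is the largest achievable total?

7980

Order all 10 blocks by rate: Clinic Q/tier1 29 > Clinic F/tier1 24 > Clinic E/tier1 20 > Clinic E/tier2 18 > Clinic Q/tier2 17 > Clinic H/tier1 16 > Clinic K/tier1 13 > Clinic F/tier2 10 > Clinic K/tier2 8 > Clinic H/tier2 7.
Clinic Q tier1 at 29: fill all 100 ; 270 left.
Clinic F/tier1 (24): +20 ; 250 left.
Clinic E/tier1 (20): +80 ; 170 left.
Clinic E/tier2 (18): +110 ; 60 left.
60 remain; put them into Clinic Q tier2 at 17.
Total = 29×100 + 24×20 + 20×80 + 18×110 + 17×60 = 7980.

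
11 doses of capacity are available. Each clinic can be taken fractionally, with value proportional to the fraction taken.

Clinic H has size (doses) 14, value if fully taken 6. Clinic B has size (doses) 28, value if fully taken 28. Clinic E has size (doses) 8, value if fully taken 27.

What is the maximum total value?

30

Best value per unit of size first: Clinic E 27/8≈3.38, Clinic B 28/28≈1, Clinic H 6/14≈0.429.
All 8 doses of Clinic E fit (value 27) ; 3 remain.
Only 3 doses remain; take 3/28 of Clinic B for value 28×3/28 = 3.
Total value = 30.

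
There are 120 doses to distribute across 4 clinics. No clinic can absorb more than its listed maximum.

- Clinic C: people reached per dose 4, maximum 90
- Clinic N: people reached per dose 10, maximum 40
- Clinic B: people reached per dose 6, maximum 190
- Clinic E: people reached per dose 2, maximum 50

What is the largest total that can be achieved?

880

Order the clinics by people reached per dose: Clinic N 10 > Clinic B 6 > Clinic C 4 > Clinic E 2.
Clinic N: +40 to 40 (cap) → 80 left.
Clinic B: +80 (room for 190) → 80. Pool exhausted.
Total = 10×40 + 6×80 = 880.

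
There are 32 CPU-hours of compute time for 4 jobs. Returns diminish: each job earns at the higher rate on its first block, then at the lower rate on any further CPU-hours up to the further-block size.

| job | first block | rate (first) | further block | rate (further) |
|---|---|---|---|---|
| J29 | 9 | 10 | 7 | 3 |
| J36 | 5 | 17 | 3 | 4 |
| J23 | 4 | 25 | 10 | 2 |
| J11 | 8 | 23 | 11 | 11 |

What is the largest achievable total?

530

Treat each block as its own option and order by rate: J23/T1 25 > J11/T1 23 > J36/T1 17 > J11/T2 11 > J29/T1 10 > J36/T2 4 > J29/T2 3 > J23/T2 2.
J23 T1 at 25: fill all 4 → 28 left.
Fill J11 T1 block (8 at 23) → 20 left.
J36/T1 (17): +5 → 15 left.
Fill J11 T2 block (11 at 11) → 4 left.
J29 T1 at 10: only 4 left, fill 4.
Total = 25×4 + 23×8 + 17×5 + 11×11 + 10×4 = 530.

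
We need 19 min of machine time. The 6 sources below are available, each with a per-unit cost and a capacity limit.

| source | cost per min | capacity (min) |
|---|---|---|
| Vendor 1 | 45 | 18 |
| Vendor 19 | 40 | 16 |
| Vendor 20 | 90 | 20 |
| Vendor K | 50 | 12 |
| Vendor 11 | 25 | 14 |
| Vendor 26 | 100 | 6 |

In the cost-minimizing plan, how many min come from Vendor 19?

Cheapest first:
Vendor 11 (25): use full 14 → 5 min to go.
Vendor 19 (40): take the remaining 5 → done.
Vendor 1, Vendor K, Vendor 20, Vendor 26: unused.

5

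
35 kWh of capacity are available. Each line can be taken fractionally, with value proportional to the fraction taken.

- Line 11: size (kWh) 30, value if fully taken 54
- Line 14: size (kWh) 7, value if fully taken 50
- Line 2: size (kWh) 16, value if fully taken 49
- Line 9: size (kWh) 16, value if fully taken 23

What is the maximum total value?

Rank by value-to-size ratio: Line 14 50/7≈7.14, Line 2 49/16≈3.06, Line 11 54/30≈1.8, Line 9 23/16≈1.44.
Line 14: take in full, 7 kWh for value 50 — 28 left.
All 16 kWh of Line 2 fit (value 49) — 12 remain.
Only 12 kWh remain; take 12/30 of Line 11 for value 54×12/30 = 21.6.
Total value = 120.6.

120.6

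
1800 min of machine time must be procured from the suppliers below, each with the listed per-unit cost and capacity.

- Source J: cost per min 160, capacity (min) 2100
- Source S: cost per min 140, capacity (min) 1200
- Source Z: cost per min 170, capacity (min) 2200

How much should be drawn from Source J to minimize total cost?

600

Fill from the cheapest supplier first.
Source S at 140: take all 1200 min → 600 still needed.
Source J (160): take the remaining 600 → done.
Source Z: unused.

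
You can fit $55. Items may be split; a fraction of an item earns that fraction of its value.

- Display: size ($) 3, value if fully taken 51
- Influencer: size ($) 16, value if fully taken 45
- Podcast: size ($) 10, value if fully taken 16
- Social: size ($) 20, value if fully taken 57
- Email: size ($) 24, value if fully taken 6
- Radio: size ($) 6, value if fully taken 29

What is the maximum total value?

Best value per unit of size first: Display 51/3≈17, Radio 29/6≈4.83, Social 57/20≈2.85, Influencer 45/16≈2.81, Podcast 16/10≈1.6, Email 6/24≈0.25.
Display: take in full, 3 $ for value 51 → 52 left.
Take all of Radio (6 $, value 29) → 46 $ left.
Take all of Social (20 $, value 57) → 26 $ left.
Influencer: take in full, 16 $ for value 45 → 10 left.
Take all of Podcast (10 $, value 16) → 0 $ left.
Total value = 198.

198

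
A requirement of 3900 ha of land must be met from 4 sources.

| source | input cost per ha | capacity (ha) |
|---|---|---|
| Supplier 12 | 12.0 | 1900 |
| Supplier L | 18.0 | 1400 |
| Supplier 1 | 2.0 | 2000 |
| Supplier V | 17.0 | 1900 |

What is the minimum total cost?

Use sources in increasing cost order.
Supplier 1 at 2.0: take all 2000 ha ; 1900 still needed.
Take 1900 from Supplier 12 at 12.0 ; need 0 more.
Supplier V, Supplier L: unused.
Cost = 2000×2.0 + 1900×12.0 = 26800.

26800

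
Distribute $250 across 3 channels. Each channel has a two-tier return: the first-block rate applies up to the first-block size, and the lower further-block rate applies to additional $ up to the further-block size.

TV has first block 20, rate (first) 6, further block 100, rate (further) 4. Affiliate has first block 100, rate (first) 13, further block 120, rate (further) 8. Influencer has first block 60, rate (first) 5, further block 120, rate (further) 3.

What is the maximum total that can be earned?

2430

Treat each block as its own option and order by rate: Affiliate/T1 13 > Affiliate/T2 8 > TV/T1 6 > Influencer/T1 5 > TV/T2 4 > Influencer/T2 3.
Affiliate/T1 (13): +100 — 150 left.
Affiliate/T2 (8): +120 — 30 left.
TV T1 at 6: fill all 20 — 10 left.
Influencer/T1: +10 of 60 at 5; pool empty.
Total = 13×100 + 8×120 + 6×20 + 5×10 = 2430.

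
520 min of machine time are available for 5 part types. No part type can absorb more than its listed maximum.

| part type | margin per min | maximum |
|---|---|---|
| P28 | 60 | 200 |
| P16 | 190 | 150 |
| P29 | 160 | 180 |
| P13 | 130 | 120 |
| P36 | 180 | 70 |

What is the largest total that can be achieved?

Order the part types by margin per min: P16 190 > P36 180 > P29 160 > P13 130 > P28 60.
Give P16 150 to hit its cap of 150 → 370 left.
P36 takes 70 to reach its cap of 70 → 300 left.
P29: +180 to 180 (cap) → 120 left.
Give P13 120 to hit its cap of 120 → 0 left.
Total = 190×150 + 160×180 + 130×120 + 180×70 = 85500.

85500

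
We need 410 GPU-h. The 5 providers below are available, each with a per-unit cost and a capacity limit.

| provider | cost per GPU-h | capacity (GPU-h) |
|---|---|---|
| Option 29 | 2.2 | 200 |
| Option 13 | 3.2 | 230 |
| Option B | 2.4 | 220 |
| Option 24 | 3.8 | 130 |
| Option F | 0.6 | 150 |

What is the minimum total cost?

Fill from the cheapest provider first.
Take 150 from Option F at 0.6 — need 260 more.
Option 29 at 2.2: take all 200 GPU-h — 60 still needed.
Option B (2.4): take the remaining 60 — done.
Option 13, Option 24: unused.
Cost = 150×0.6 + 200×2.2 + 60×2.4 = 674.

674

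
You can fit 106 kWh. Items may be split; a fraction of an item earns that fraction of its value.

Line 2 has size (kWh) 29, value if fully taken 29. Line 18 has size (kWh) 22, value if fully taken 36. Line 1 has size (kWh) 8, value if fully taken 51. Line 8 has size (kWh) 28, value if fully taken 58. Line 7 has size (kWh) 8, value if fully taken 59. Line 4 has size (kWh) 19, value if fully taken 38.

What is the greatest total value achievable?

263

Sort by value density: Line 7 59/8≈7.38, Line 1 51/8≈6.38, Line 8 58/28≈2.07, Line 4 38/19≈2, Line 18 36/22≈1.64, Line 2 29/29≈1.
Take all of Line 7 (8 kWh, value 59) ; 98 kWh left.
Line 1: take in full, 8 kWh for value 51 ; 90 left.
Take all of Line 8 (28 kWh, value 58) ; 62 kWh left.
Line 4: take in full, 19 kWh for value 38 ; 43 left.
Take all of Line 18 (22 kWh, value 36) ; 21 kWh left.
Only 21 kWh remain; take 21/29 of Line 2 for value 29×21/29 = 21.
Total value = 263.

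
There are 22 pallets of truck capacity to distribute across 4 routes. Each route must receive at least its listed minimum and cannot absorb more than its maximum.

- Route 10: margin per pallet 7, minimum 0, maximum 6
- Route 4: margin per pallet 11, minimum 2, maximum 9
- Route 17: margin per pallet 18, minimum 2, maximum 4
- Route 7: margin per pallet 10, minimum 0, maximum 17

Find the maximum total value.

Meeting every minimum uses 0+2+2+0 = 4 pallets, leaving 18.
Highest margin per pallet first: Route 17 18 > Route 4 11 > Route 7 10 > Route 10 7.
Route 17 takes 2 more to reach its cap of 4 → 16 left.
Give Route 4 7 more to hit its cap of 9 → 9 left.
Route 7: +9 (room for 17) → 9. Pool exhausted.
Total = 11×9 + 18×4 + 10×9 = 261.

261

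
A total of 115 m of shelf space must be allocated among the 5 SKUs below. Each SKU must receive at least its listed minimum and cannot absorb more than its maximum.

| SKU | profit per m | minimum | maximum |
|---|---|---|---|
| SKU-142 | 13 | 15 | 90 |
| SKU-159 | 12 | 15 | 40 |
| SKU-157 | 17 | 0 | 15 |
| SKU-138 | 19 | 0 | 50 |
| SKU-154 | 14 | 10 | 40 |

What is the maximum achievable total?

1860

Meeting every minimum uses 15+15+0+0+10 = 40 m, leaving 75.
Rank by profit per m: SKU-138 19 > SKU-157 17 > SKU-154 14 > SKU-142 13 > SKU-159 12.
Give SKU-138 50 more to hit its cap of 50 — 25 left.
SKU-157: +15 to 15 (cap) — 10 left.
SKU-154: +10 (room for 30) → 20. Pool exhausted.
Total = 13×15 + 12×15 + 17×15 + 19×50 + 14×20 = 1860.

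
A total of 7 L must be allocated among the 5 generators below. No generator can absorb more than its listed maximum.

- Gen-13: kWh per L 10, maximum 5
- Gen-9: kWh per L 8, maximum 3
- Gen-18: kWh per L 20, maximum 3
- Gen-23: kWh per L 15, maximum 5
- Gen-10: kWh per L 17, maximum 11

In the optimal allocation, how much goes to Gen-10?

4

Order the generators by kWh per L: Gen-18 20 > Gen-10 17 > Gen-23 15 > Gen-13 10 > Gen-9 8.
Give Gen-18 3 to hit its cap of 3 ; 4 left.
Gen-10: +4 (room for 11) → 4. Pool exhausted.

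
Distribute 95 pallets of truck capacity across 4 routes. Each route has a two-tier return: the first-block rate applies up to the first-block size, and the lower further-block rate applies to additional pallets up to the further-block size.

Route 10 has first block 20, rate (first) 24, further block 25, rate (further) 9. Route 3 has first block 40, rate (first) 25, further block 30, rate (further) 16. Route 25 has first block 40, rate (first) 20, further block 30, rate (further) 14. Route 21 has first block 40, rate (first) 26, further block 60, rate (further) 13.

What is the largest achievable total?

2400

Treat each block as its own option and order by rate: Route 21/first 26 > Route 3/first 25 > Route 10/first 24 > Route 25/first 20 > Route 3/second 16 > Route 25/second 14 > Route 21/second 13 > Route 10/second 9.
Route 21/first (26): +40 → 55 left.
Route 3/first (25): +40 → 15 left.
Route 10 first at 24: only 15 left, fill 15.
Total = 26×40 + 25×40 + 24×15 = 2400.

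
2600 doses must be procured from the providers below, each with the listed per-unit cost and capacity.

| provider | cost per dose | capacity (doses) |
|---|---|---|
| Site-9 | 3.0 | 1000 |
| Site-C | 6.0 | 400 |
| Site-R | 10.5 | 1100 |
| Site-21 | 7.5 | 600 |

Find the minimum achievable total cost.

Cheapest first:
Site-9 at 3.0: take all 1000 doses ; 1600 still needed.
Site-C at 6.0: take all 400 doses ; 1200 still needed.
Site-21 (7.5): use full 600 ; 600 doses to go.
Site-R at 10.5: take 600 of its 1100 ; requirement met.
Cost = 1000×3.0 + 400×6.0 + 600×7.5 + 600×10.5 = 16200.

16200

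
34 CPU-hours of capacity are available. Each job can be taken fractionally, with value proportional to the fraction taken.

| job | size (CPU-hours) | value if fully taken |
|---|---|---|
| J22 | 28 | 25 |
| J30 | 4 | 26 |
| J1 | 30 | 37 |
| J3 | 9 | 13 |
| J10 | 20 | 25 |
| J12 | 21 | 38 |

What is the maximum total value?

77

Sort by value density: J30 26/4≈6.5, J12 38/21≈1.81, J3 13/9≈1.44, J10 25/20≈1.25, J1 37/30≈1.23, J22 25/28≈0.893.
Take all of J30 (4 CPU-hours, value 26) → 30 CPU-hours left.
J12: take in full, 21 CPU-hours for value 38 → 9 left.
All 9 CPU-hours of J3 fit (value 13) → 0 remain.
Total value = 77.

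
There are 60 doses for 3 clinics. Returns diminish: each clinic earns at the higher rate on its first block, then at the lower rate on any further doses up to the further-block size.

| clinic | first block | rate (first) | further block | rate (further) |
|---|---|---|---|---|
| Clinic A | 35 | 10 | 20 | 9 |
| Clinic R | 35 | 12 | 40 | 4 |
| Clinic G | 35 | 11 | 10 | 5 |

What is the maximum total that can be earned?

Order all 6 blocks by rate: Clinic R/tier1 12 > Clinic G/tier1 11 > Clinic A/tier1 10 > Clinic A/tier2 9 > Clinic G/tier2 5 > Clinic R/tier2 4.
Fill Clinic R tier1 block (35 at 12) → 25 left.
25 remain; put them into Clinic G tier1 at 11.
Total = 12×35 + 11×25 = 695.

695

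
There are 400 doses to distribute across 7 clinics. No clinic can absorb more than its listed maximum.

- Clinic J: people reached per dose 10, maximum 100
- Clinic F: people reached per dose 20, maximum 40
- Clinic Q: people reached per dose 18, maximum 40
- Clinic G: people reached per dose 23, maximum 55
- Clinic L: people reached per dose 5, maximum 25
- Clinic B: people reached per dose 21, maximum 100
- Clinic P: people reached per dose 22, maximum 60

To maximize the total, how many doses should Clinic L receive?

Highest people reached per dose first: Clinic G 23 > Clinic P 22 > Clinic B 21 > Clinic F 20 > Clinic Q 18 > Clinic J 10 > Clinic L 5.
Give Clinic G 55 to hit its cap of 55 ; 345 left.
Clinic P takes 60 to reach its cap of 60 ; 285 left.
Give Clinic B 100 to hit its cap of 100 ; 185 left.
Clinic F: +40 to 40 (cap) ; 145 left.
Clinic Q takes 40 to reach its cap of 40 ; 105 left.
Clinic J: +100 to 100 (cap) ; 5 left.
Clinic L: +5 (room for 25) → 5. Pool exhausted.

5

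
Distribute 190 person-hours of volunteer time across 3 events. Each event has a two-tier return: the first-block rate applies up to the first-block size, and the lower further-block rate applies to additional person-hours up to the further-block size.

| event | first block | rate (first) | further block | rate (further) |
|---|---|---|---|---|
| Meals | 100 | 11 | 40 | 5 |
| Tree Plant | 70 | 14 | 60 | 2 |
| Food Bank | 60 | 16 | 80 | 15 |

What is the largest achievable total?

2860

Treat each block as its own option and order by rate: Food Bank/first 16 > Food Bank/second 15 > Tree Plant/first 14 > Meals/first 11 > Meals/second 5 > Tree Plant/second 2.
Fill Food Bank first block (60 at 16) ; 130 left.
Food Bank second at 15: fill all 80 ; 50 left.
Tree Plant first at 14: only 50 left, fill 50.
Total = 16×60 + 15×80 + 14×50 = 2860.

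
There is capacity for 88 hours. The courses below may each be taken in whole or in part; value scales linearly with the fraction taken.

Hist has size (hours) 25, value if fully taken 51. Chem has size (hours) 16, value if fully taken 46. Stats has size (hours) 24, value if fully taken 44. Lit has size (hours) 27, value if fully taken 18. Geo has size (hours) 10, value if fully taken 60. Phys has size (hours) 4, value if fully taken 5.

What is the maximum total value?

212

Best value per unit of size first: Geo 60/10≈6, Chem 46/16≈2.88, Hist 51/25≈2.04, Stats 44/24≈1.83, Phys 5/4≈1.25, Lit 18/27≈0.667.
Geo: take in full, 10 hours for value 60 → 78 left.
All 16 hours of Chem fit (value 46) → 62 remain.
Hist: take in full, 25 hours for value 51 → 37 left.
Take all of Stats (24 hours, value 44) → 13 hours left.
All 4 hours of Phys fit (value 5) → 9 remain.
Fill the last 9 hours with part of Lit: 9/27 of it earns 6.
Total value = 212.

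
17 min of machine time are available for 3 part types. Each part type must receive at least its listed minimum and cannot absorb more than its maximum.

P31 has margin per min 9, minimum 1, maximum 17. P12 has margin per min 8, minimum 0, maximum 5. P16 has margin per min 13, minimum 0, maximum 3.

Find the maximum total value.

165

Meeting every minimum uses 1+0+0 = 1 min, leaving 16.
Order the part types by margin per min: P16 13 > P31 9 > P12 8.
P16 takes 3 more to reach its cap of 3 — 13 left.
P31 has room for 16 more but only 13 remain, so it gets 14.
Total = 9×14 + 13×3 = 165.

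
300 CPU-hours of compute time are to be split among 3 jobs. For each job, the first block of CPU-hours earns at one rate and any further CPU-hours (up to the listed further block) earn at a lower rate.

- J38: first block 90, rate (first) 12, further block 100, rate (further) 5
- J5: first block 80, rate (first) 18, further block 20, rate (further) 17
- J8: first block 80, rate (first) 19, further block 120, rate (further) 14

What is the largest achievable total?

Rank every tier by rate: J8/tier1 19 > J5/tier1 18 > J5/tier2 17 > J8/tier2 14 > J38/tier1 12 > J38/tier2 5.
Fill J8 tier1 block (80 at 19) → 220 left.
Fill J5 tier1 block (80 at 18) → 140 left.
J5/tier2 (17): +20 → 120 left.
J8 tier2 at 14: fill all 120 → 0 left.
Total = 19×80 + 18×80 + 17×20 + 14×120 = 4980.

4980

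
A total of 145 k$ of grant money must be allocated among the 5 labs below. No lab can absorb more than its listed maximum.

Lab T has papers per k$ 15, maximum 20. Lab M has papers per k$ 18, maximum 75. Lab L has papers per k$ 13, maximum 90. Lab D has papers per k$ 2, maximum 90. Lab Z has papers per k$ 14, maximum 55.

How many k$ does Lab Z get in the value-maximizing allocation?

Order the labs by papers per k$: Lab M 18 > Lab T 15 > Lab Z 14 > Lab L 13 > Lab D 2.
Lab M takes 75 to reach its cap of 75 → 70 left.
Lab T takes 20 to reach its cap of 20 → 50 left.
Lab Z: +50 (room for 55) → 50. Pool exhausted.

50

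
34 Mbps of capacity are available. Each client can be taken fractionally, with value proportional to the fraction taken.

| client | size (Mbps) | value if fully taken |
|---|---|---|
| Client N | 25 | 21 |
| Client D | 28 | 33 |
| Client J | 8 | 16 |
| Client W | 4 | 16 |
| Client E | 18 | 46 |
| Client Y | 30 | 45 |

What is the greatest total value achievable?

Rank by value-to-size ratio: Client W 16/4≈4, Client E 46/18≈2.56, Client J 16/8≈2, Client Y 45/30≈1.5, Client D 33/28≈1.18, Client N 21/25≈0.84.
All 4 Mbps of Client W fit (value 16) — 30 remain.
All 18 Mbps of Client E fit (value 46) — 12 remain.
All 8 Mbps of Client J fit (value 16) — 4 remain.
4 Mbps left: a 4/30 share of Client Y gives 45×4/30 = 6.
Total value = 84.

84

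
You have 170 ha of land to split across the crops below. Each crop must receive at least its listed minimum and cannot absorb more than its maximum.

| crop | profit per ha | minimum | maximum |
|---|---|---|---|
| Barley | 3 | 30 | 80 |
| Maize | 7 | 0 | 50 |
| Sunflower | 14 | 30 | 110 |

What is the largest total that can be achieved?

Meeting every minimum uses 30+0+30 = 60 ha, leaving 110.
Order the crops by profit per ha: Sunflower 14 > Maize 7 > Barley 3.
Sunflower takes 80 more to reach its cap of 110 ; 30 left.
Maize: +30 (room for 50) → 30. Pool exhausted.
Total = 3×30 + 7×30 + 14×110 = 1840.

1840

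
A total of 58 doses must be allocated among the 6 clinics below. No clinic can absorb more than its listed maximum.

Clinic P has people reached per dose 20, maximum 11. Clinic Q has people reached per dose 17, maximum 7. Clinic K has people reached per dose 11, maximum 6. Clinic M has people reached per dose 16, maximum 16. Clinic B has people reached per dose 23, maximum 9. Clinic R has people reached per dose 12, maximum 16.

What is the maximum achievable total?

Order the clinics by people reached per dose: Clinic B 23 > Clinic P 20 > Clinic Q 17 > Clinic M 16 > Clinic R 12 > Clinic K 11.
Give Clinic B 9 to hit its cap of 9 ; 49 left.
Clinic P: +11 to 11 (cap) ; 38 left.
Clinic Q takes 7 to reach its cap of 7 ; 31 left.
Clinic M takes 16 to reach its cap of 16 ; 15 left.
Clinic R: +15 (room for 16) → 15. Pool exhausted.
Total = 20×11 + 17×7 + 16×16 + 23×9 + 12×15 = 982.

982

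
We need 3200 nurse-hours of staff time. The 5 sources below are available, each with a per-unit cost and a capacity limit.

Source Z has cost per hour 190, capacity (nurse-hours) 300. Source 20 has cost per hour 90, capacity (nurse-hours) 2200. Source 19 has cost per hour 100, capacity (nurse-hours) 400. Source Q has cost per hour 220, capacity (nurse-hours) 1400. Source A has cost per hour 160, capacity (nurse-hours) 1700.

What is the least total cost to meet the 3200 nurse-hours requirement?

Fill from the cheapest source first.
Take 2200 from Source 20 at 90 → need 1000 more.
Source 19 (100): use full 400 → 600 nurse-hours to go.
Take 600 from Source A at 160 to finish.
Source Z, Source Q: unused.
Cost = 2200×90 + 400×100 + 600×160 = 334000.

334000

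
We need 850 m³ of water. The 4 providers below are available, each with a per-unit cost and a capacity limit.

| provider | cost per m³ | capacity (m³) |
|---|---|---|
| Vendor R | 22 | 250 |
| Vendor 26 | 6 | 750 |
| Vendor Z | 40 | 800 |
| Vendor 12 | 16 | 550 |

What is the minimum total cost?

Cheapest first:
Vendor 26 (6): use full 750 → 100 m³ to go.
Vendor 12 (16): take the remaining 100 → done.
Vendor R, Vendor Z: unused.
Cost = 750×6 + 100×16 = 6100.

6100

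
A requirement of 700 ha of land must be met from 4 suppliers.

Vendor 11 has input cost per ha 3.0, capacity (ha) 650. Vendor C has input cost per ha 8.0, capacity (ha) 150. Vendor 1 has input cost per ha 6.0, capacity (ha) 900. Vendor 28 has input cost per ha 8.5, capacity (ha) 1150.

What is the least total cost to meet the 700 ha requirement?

2250

Fill from the cheapest supplier first.
Take 650 from Vendor 11 at 3.0 → need 50 more.
Take 50 from Vendor 1 at 6.0 to finish.
Vendor C, Vendor 28: unused.
Cost = 650×3.0 + 50×6.0 = 2250.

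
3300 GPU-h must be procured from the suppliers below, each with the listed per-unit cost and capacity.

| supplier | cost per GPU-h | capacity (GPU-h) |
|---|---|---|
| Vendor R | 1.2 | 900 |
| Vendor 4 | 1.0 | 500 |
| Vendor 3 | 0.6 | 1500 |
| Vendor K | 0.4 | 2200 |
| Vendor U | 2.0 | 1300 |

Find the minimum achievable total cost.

1540

Cheapest first:
Vendor K at 0.4: take all 2200 GPU-h ; 1100 still needed.
Take 1100 from Vendor 3 at 0.6 to finish.
Vendor 4, Vendor R, Vendor U: unused.
Cost = 2200×0.4 + 1100×0.6 = 1540.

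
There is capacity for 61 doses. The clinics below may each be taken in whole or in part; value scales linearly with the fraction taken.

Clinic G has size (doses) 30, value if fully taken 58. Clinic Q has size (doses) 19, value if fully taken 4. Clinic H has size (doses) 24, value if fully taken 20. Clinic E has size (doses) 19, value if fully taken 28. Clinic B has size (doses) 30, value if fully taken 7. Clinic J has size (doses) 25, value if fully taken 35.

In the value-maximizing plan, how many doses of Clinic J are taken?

Best value per unit of size first: Clinic G 58/30≈1.93, Clinic E 28/19≈1.47, Clinic J 35/25≈1.4, Clinic H 20/24≈0.833, Clinic B 7/30≈0.233, Clinic Q 4/19≈0.211.
Clinic G: take in full, 30 doses for value 58 → 31 left.
All 19 doses of Clinic E fit (value 28) → 12 remain.
Only 12 doses remain; take 12/25 of Clinic J for value 35×12/25 = 16.8.

12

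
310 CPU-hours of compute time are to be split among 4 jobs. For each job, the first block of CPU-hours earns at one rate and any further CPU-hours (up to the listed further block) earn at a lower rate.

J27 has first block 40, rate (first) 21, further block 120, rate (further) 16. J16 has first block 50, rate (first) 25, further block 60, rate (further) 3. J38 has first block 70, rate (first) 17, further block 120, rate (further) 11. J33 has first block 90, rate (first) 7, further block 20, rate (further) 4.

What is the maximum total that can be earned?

5530

Rank every tier by rate: J16/first 25 > J27/first 21 > J38/first 17 > J27/second 16 > J38/second 11 > J33/first 7 > J33/second 4 > J16/second 3.
J16/first (25): +50 ; 260 left.
J27 first at 21: fill all 40 ; 220 left.
J38/first (17): +70 ; 150 left.
J27 second at 16: fill all 120 ; 30 left.
J38/second: +30 of 120 at 11; pool empty.
Total = 25×50 + 21×40 + 17×70 + 16×120 + 11×30 = 5530.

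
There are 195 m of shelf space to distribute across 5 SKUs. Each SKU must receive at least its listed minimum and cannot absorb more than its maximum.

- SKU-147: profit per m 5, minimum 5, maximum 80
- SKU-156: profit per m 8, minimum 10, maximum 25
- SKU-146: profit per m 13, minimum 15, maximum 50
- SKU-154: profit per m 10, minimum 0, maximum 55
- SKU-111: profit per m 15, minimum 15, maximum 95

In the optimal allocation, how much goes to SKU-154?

35

Meeting every minimum uses 5+10+15+0+15 = 45 m, leaving 150.
Rank by profit per m: SKU-111 15 > SKU-146 13 > SKU-154 10 > SKU-156 8 > SKU-147 5.
SKU-111 takes 80 more to reach its cap of 95 ; 70 left.
Give SKU-146 35 more to hit its cap of 50 ; 35 left.
SKU-154 has room for 55 more but only 35 remain, so it gets 35.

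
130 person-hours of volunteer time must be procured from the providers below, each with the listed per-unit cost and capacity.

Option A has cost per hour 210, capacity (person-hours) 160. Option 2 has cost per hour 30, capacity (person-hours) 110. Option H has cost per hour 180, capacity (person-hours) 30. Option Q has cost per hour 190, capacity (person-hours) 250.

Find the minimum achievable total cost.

6900

Fill from the cheapest provider first.
Take 110 from Option 2 at 30 — need 20 more.
Take 20 from Option H at 180 to finish.
Option Q, Option A: unused.
Cost = 110×30 + 20×180 = 6900.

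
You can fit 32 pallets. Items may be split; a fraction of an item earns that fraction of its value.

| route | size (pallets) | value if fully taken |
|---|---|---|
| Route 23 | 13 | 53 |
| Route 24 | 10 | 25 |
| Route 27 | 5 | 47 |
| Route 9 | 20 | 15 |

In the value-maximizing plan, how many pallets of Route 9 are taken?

Sort by value density: Route 27 47/5≈9.4, Route 23 53/13≈4.08, Route 24 25/10≈2.5, Route 9 15/20≈0.75.
Route 27: take in full, 5 pallets for value 47 — 27 left.
Take all of Route 23 (13 pallets, value 53) — 14 pallets left.
All 10 pallets of Route 24 fit (value 25) — 4 remain.
Only 4 pallets remain; take 4/20 of Route 9 for value 15×4/20 = 3.

4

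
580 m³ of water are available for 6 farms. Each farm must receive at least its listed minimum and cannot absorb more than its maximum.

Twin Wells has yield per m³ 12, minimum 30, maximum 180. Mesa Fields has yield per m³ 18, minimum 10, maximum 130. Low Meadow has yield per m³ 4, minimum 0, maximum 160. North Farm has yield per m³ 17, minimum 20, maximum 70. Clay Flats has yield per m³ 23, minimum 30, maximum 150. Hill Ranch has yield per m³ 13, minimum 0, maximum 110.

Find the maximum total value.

Meeting every minimum uses 30+10+0+20+30+0 = 90 m³, leaving 490.
Rank by yield per m³: Clay Flats 23 > Mesa Fields 18 > North Farm 17 > Hill Ranch 13 > Twin Wells 12 > Low Meadow 4.
Clay Flats: +120 to 150 (cap) → 370 left.
Give Mesa Fields 120 more to hit its cap of 130 → 250 left.
North Farm: +50 to 70 (cap) → 200 left.
Give Hill Ranch 110 more to hit its cap of 110 → 90 left.
Only 90 left; Twin Wells takes them to reach 120.
Total = 12×120 + 18×130 + 17×70 + 23×150 + 13×110 = 9850.

9850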